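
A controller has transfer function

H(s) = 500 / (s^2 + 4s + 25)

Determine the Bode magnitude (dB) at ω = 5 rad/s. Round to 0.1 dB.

At s = jω = j5:
quadratic: (j5)² + 4·j5 + 25 = 0 + j20 → |·| ≈ 20, ∠ ≈ 90.00°
|H| = 500 / 20 ≈ 25
Gain = 20 log₁₀(25) ≈ 27.96 dB

28.0 dB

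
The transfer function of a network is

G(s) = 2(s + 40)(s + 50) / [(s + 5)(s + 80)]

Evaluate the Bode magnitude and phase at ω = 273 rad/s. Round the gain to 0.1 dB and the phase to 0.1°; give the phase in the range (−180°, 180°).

5.9 dB, -1.3°

At s = jω = j273:
zero (s+40): 40 + j273 → |·| = √(40²+273²) = √76129 ≈ 275.91, ∠ = arctan(273/40) ≈ 81.66°
zero (s+50): 50 + j273 → |·| = √(50²+273²) = √77029 ≈ 277.54, ∠ = arctan(273/50) ≈ 79.62°
pole (s+5): 5 + j273 → |·| = √(5²+273²) = √74554 ≈ 273.05, ∠ = arctan(273/5) ≈ 88.95°
pole (s+80): 80 + j273 → |·| = √(80²+273²) = √80929 ≈ 284.48, ∠ = arctan(273/80) ≈ 73.67°
|G| = 2 · 76576 / 77677 ≈ 1.9717
Gain = 20 log₁₀(1.9717) ≈ 5.90 dB
∠G = 161.28° − 162.62° = -1.34°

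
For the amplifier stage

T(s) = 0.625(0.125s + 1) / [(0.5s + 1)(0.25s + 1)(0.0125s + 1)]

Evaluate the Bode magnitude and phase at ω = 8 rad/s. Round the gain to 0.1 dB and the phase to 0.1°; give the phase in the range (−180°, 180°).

-20.4 dB, -100.1°

At ω = 8 rad/s:
zero (1 + j8·0.125) = 1 + j1 → |·| ≈ 1.4142, ∠ ≈ 45.00°
pole (1 + j8·0.5) = 1 + j4 → |·| ≈ 4.1231, ∠ ≈ 75.96°
pole (1 + j8·0.25) = 1 + j2 → |·| ≈ 2.2361, ∠ ≈ 63.43°
pole (1 + j8·0.0125) = 1 + j0.1 → |·| ≈ 1.005, ∠ ≈ 5.71°
|T| = 0.625 · 1.4142 / (4.1231 · 2.2361 · 1.005) ≈ 0.095392
Gain = 20 log₁₀(0.095392) ≈ -20.41 dB
∠T = (45.00°) − (75.96° + 63.43° + 5.71°) = -100.10°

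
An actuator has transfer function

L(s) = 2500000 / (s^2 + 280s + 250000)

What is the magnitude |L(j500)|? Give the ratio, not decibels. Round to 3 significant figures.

At s = jω = j500:
quadratic: (j500)² + 280·j500 + 250000 = 0 + j140000 → |·| ≈ 1.4e+05, ∠ ≈ 90.00°
|L| = 2500000 / 1.4e+05 ≈ 17.857

17.9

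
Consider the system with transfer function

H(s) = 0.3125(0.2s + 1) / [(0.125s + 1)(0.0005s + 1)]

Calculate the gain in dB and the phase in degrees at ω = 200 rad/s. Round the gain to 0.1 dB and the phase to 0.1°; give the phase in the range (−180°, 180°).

At ω = 200 rad/s:
zero (1 + j200·0.2) = 1 + j40 → |·| ≈ 40.012, ∠ ≈ 88.57°
pole (1 + j200·0.125) = 1 + j25 → |·| ≈ 25.02, ∠ ≈ 87.71°
pole (1 + j200·0.0005) = 1 + j0.1 → |·| ≈ 1.005, ∠ ≈ 5.71°
|H| = 0.3125 · 40.012 / (25.02 · 1.005) ≈ 0.49726
Gain = 20 log₁₀(0.49726) ≈ -6.07 dB
∠H = (88.57°) − (87.71° + 5.71°) = -4.85°

-6.1 dB, -4.9°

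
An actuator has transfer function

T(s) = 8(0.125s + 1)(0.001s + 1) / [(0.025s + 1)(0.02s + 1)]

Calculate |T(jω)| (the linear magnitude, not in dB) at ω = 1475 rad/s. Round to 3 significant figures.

2.41

At ω = 1475 rad/s:
zero (1 + j1475·0.125) = 1 + j184.375 → |·| ≈ 184.38, ∠ ≈ 89.69°
zero (1 + j1475·0.001) = 1 + j1.475 → |·| ≈ 1.782, ∠ ≈ 55.86°
pole (1 + j1475·0.025) = 1 + j36.875 → |·| ≈ 36.889, ∠ ≈ 88.45°
pole (1 + j1475·0.02) = 1 + j29.5 → |·| ≈ 29.517, ∠ ≈ 88.06°
|T| = 8 · 184.38 · 1.782 / (36.889 · 29.517) ≈ 2.414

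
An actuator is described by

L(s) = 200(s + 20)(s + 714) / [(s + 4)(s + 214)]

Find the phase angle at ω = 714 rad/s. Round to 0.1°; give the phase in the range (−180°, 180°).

At s = jω = j714:
zero (s+20): 20 + j714 → |·| = √(20²+714²) = √510196 ≈ 714.28, ∠ = arctan(714/20) ≈ 88.40°
zero (s+714): 714 + j714 → |·| = √(714²+714²) = √1019592 ≈ 1009.7, ∠ = arctan(714/714) ≈ 45.00°
pole (s+4): 4 + j714 → |·| = √(4²+714²) = √509812 ≈ 714.01, ∠ = arctan(714/4) ≈ 89.68°
pole (s+214): 214 + j714 → |·| = √(214²+714²) = √555592 ≈ 745.38, ∠ = arctan(714/214) ≈ 73.32°
∠L = 133.40° − 163.00° = -29.60°

-29.6°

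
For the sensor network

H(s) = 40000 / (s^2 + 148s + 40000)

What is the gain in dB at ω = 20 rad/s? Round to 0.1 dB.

0.1 dB

At s = jω = j20:
quadratic: (j20)² + 148·j20 + 40000 = 39600 + j2960 → |·| ≈ 39710, ∠ ≈ 4.27°
|H| = 40000 / 39710 ≈ 1.0073
Gain = 20 log₁₀(1.0073) ≈ 0.06 dB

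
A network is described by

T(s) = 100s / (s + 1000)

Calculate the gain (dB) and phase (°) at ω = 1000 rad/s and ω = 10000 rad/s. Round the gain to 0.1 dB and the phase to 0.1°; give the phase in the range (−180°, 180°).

At s = jω = j1000:
zero at origin: s = j1000 → |·| = 1000, ∠ = 90.00°
pole (s+1000): 1000 + j1000 → |·| = √(1000²+1000²) = √2000000 ≈ 1414.2, ∠ = arctan(1000/1000) ≈ 45.00°
|T| = 100 · 1000 / 1414.2 ≈ 70.711
Gain = 20 log₁₀(70.711) ≈ 36.99 dB
∠T = 90.00° − 45.00° = 45.00°

At s = jω = j10000:
zero at origin: s = j10000 → |·| = 10000, ∠ = 90.00°
pole (s+1000): 1000 + j10000 → |·| = √(1000²+10000²) = √101000000 ≈ 10050, ∠ = arctan(10000/1000) ≈ 84.29°
|T| = 100 · 10000 / 10050 ≈ 99.502
Gain = 20 log₁₀(99.502) ≈ 39.96 dB
∠T = 90.00° − 84.29° = 5.71°

ω = 1000: 37.0 dB, 45.0°; ω = 10000: 40.0 dB, 5.7°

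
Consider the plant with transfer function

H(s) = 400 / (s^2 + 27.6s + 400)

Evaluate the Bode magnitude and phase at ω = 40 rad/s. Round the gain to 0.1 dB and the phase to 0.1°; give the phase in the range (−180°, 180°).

-12.2 dB, -137.4°

At s = jω = j40:
quadratic: (j40)² + 27.6·j40 + 400 = -1200 + j1104 → |·| ≈ 1630.6, ∠ ≈ 137.39°
|H| = 400 / 1630.6 ≈ 0.24531
Gain = 20 log₁₀(0.24531) ≈ -12.21 dB
∠H = 0.00° − 137.39° = -137.39°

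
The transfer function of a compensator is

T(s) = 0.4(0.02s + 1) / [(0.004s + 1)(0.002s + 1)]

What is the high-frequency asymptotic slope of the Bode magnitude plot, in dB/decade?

-20 dB/decade

Each pole contributes −20 dB/decade at high frequency; each zero contributes +20 dB/decade.
Net: 1 zero(s) − 2 pole(s) → -20 dB/decade.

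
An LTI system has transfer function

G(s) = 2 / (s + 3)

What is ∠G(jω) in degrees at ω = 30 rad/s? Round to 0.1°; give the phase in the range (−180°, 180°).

Substitute s = j30:
Numerator: 2 = 2 + j0
Denominator: (j30) + 3 = 3 + j30
|N| = √(2² + 0²) ≈ 2, ∠N ≈ 0.00°
|D| = √(3² + 30²) ≈ 30.15, ∠D ≈ 84.29°
∠G = 0.00° − 84.29° = -84.29°

-84.3°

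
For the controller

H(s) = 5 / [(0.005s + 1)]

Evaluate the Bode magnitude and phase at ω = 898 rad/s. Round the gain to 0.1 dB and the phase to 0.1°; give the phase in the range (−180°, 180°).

At ω = 898 rad/s:
pole (1 + j898·0.005) = 1 + j4.49 → |·| ≈ 4.6, ∠ ≈ 77.44°
|H| = 5 · 1 / (4.6) ≈ 1.087
Gain = 20 log₁₀(1.087) ≈ 0.72 dB
∠H = (0°) − (77.44°) = -77.44°

0.7 dB, -77.4°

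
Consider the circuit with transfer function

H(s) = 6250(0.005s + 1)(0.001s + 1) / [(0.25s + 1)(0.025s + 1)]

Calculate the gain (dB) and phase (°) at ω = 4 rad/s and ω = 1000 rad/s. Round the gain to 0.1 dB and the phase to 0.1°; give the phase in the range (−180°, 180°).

At ω = 4 rad/s:
zero (1 + j4·0.005) = 1 + j0.02 → |·| ≈ 1.0002, ∠ ≈ 1.15°
zero (1 + j4·0.001) = 1 + j0.004 → |·| ≈ 1, ∠ ≈ 0.23°
pole (1 + j4·0.25) = 1 + j1 → |·| ≈ 1.4142, ∠ ≈ 45.00°
pole (1 + j4·0.025) = 1 + j0.1 → |·| ≈ 1.005, ∠ ≈ 5.71°
|H| = 6250 · 1.0002 · 1 / (1.4142 · 1.005) ≈ 4398.4
Gain = 20 log₁₀(4398.4) ≈ 72.87 dB
∠H = (1.15° + 0.23°) − (45.00° + 5.71°) = -49.33°

At ω = 1000 rad/s:
zero (1 + j1000·0.005) = 1 + j5 → |·| ≈ 5.099, ∠ ≈ 78.69°
zero (1 + j1000·0.001) = 1 + j1 → |·| ≈ 1.4142, ∠ ≈ 45.00°
pole (1 + j1000·0.25) = 1 + j250 → |·| ≈ 250, ∠ ≈ 89.77°
pole (1 + j1000·0.025) = 1 + j25 → |·| ≈ 25.02, ∠ ≈ 87.71°
|H| = 6250 · 5.099 · 1.4142 / (250 · 25.02) ≈ 7.2052
Gain = 20 log₁₀(7.2052) ≈ 17.15 dB
∠H = (78.69° + 45.00°) − (89.77° + 87.71°) = -53.79°

ω = 4: 72.9 dB, -49.3°; ω = 1000: 17.2 dB, -53.8°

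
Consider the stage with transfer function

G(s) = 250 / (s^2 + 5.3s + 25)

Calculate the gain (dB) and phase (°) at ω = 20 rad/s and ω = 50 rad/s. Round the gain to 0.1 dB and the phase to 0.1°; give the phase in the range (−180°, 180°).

At s = jω = j20:
quadratic: (j20)² + 5.3·j20 + 25 = -375 + j106 → |·| ≈ 389.69, ∠ ≈ 164.22°
|G| = 250 / 389.69 ≈ 0.64154
Gain = 20 log₁₀(0.64154) ≈ -3.86 dB
∠G = 0.00° − 164.22° = -164.22°

At s = jω = j50:
quadratic: (j50)² + 5.3·j50 + 25 = -2475 + j265 → |·| ≈ 2489.1, ∠ ≈ 173.89°
|G| = 250 / 2489.1 ≈ 0.10044
Gain = 20 log₁₀(0.10044) ≈ -19.96 dB
∠G = 0.00° − 173.89° = -173.89°

ω = 20: -3.9 dB, -164.2°; ω = 50: -20.0 dB, -173.9°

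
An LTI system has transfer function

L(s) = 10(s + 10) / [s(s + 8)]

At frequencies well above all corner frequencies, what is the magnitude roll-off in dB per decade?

Each pole contributes −20 dB/decade at high frequency; each zero contributes +20 dB/decade.
Net: 1 zero(s) − 2 pole(s) → -20 dB/decade.

-20 dB/decade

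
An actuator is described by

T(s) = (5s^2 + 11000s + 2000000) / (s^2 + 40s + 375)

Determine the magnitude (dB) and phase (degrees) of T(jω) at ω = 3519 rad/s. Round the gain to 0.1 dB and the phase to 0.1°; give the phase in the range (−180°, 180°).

Substitute s = j3519:
Numerator: 5(j3519)^2 + 11000(j3519) + 2000000 = -59916805 + j38709000
Denominator: (j3519)^2 + 40(j3519) + 375 = -12382986 + j140760
|N| = √(59916805² + 38709000²) ≈ 7.1333e+07, ∠N ≈ 147.14°
|D| = √(12382986² + 140760²) ≈ 1.2384e+07, ∠D ≈ 179.35°
|T| = 7.1333e+07 / 1.2384e+07 ≈ 5.7601
Gain = 20 log₁₀(5.7601) ≈ 15.21 dB
∠T = 147.14° − 179.35° = -32.21°

15.2 dB, -32.2°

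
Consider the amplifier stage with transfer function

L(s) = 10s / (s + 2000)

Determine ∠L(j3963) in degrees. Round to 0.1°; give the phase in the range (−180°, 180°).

26.8°

At s = jω = j3963:
zero at origin: s = j3963 → |·| = 3963, ∠ = 90.00°
pole (s+2000): 2000 + j3963 → |·| = √(2000²+3963²) = √19705369 ≈ 4439.1, ∠ = arctan(3963/2000) ≈ 63.22°
∠L = 90.00° − 63.22° = 26.78°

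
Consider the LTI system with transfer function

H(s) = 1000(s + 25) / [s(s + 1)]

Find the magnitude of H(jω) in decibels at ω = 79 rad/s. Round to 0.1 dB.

At s = jω = j79:
zero (s+25): 25 + j79 → |·| = √(25²+79²) = √6866 ≈ 82.861, ∠ = arctan(79/25) ≈ 72.44°
pole (s+1): 1 + j79 → |·| = √(1²+79²) = √6242 ≈ 79.006, ∠ = arctan(79/1) ≈ 89.27°
pole at origin: |s| = 79, ∠ = 90.00° (in denominator)
|H| = 1000 · 82.861 / 6241.5 ≈ 13.276
Gain = 20 log₁₀(13.276) ≈ 22.46 dB

22.5 dB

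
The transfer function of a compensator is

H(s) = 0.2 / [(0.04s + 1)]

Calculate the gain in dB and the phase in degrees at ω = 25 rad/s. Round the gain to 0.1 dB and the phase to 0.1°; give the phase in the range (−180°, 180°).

-17.0 dB, -45.0°

At ω = 25 rad/s:
pole (1 + j25·0.04) = 1 + j1 → |·| ≈ 1.4142, ∠ ≈ 45.00°
|H| = 0.2 · 1 / (1.4142) ≈ 0.14142
Gain = 20 log₁₀(0.14142) ≈ -16.99 dB
∠H = (0°) − (45.00°) = -45.00°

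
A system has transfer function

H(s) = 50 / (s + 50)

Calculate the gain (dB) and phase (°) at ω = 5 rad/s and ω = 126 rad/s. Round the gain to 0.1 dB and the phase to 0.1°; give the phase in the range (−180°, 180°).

At s = jω = j5:
pole (s+50): 50 + j5 → |·| = √(50²+5²) = √2525 ≈ 50.249, ∠ = arctan(5/50) ≈ 5.71°
|H| = 50 / 50.249 ≈ 0.99504
Gain = 20 log₁₀(0.99504) ≈ -0.04 dB
∠H = 0.00° − 5.71° = -5.71°

At s = jω = j126:
pole (s+50): 50 + j126 → |·| = √(50²+126²) = √18376 ≈ 135.56, ∠ = arctan(126/50) ≈ 68.36°
|H| = 50 / 135.56 ≈ 0.36884
Gain = 20 log₁₀(0.36884) ≈ -8.66 dB
∠H = 0.00° − 68.36° = -68.36°

ω = 5: -0.0 dB, -5.7°; ω = 126: -8.7 dB, -68.4°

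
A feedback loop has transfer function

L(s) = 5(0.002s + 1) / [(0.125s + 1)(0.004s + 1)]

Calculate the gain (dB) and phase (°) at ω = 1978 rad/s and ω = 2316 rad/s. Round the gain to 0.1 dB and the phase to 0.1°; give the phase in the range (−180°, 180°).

ω = 1978: -39.7 dB, -96.8°; ω = 2316: -41.1 dB, -95.8°

At ω = 1978 rad/s:
zero (1 + j1978·0.002) = 1 + j3.956 → |·| ≈ 4.0804, ∠ ≈ 75.81°
pole (1 + j1978·0.125) = 1 + j247.25 → |·| ≈ 247.25, ∠ ≈ 89.77°
pole (1 + j1978·0.004) = 1 + j7.912 → |·| ≈ 7.9749, ∠ ≈ 82.80°
|L| = 5 · 4.0804 / (247.25 · 7.9749) ≈ 0.010347
Gain = 20 log₁₀(0.010347) ≈ -39.70 dB
∠L = (75.81°) − (89.77° + 82.80°) = -96.76°

At ω = 2316 rad/s:
zero (1 + j2316·0.002) = 1 + j4.632 → |·| ≈ 4.7387, ∠ ≈ 77.82°
pole (1 + j2316·0.125) = 1 + j289.5 → |·| ≈ 289.5, ∠ ≈ 89.80°
pole (1 + j2316·0.004) = 1 + j9.264 → |·| ≈ 9.3178, ∠ ≈ 83.84°
|L| = 5 · 4.7387 / (289.5 · 9.3178) ≈ 0.0087835
Gain = 20 log₁₀(0.0087835) ≈ -41.13 dB
∠L = (77.82°) − (89.80° + 83.84°) = -95.82°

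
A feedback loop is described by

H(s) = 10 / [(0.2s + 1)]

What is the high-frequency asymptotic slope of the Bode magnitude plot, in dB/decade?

-20 dB/decade

Each pole contributes −20 dB/decade at high frequency; each zero contributes +20 dB/decade.
Net: 0 zero(s) − 1 pole(s) → -20 dB/decade.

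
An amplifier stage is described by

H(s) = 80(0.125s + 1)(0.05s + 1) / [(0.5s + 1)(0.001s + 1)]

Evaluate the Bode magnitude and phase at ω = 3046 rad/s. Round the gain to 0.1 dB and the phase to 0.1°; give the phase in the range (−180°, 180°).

At ω = 3046 rad/s:
zero (1 + j3046·0.125) = 1 + j380.75 → |·| ≈ 380.75, ∠ ≈ 89.85°
zero (1 + j3046·0.05) = 1 + j152.3 → |·| ≈ 152.3, ∠ ≈ 89.62°
pole (1 + j3046·0.5) = 1 + j1523 → |·| ≈ 1523, ∠ ≈ 89.96°
pole (1 + j3046·0.001) = 1 + j3.046 → |·| ≈ 3.206, ∠ ≈ 71.83°
|H| = 80 · 380.75 · 152.3 / (1523 · 3.206) ≈ 950.09
Gain = 20 log₁₀(950.09) ≈ 59.56 dB
∠H = (89.85° + 89.62°) − (89.96° + 71.83°) = 17.68°

59.6 dB, 17.7°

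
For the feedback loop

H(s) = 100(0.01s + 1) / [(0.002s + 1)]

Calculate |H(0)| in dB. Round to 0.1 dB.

H(0) = 100 · 1 / 1 = 100
20 log₁₀(100) ≈ 40.00 dB

40.0 dB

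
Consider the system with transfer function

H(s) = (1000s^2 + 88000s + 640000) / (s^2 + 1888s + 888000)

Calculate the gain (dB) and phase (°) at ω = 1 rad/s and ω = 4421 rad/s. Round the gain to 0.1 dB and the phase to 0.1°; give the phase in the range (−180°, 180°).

Substitute s = j1:
Numerator: 1000(j1)^2 + 88000(j1) + 640000 = 639000 + j88000
Denominator: (j1)^2 + 1888(j1) + 888000 = 887999 + j1888
|N| = √(639000² + 88000²) ≈ 6.4503e+05, ∠N ≈ 7.84°
|D| = √(887999² + 1888²) ≈ 8.88e+05, ∠D ≈ 0.12°
|H| = 6.4503e+05 / 8.88e+05 ≈ 0.72639
Gain = 20 log₁₀(0.72639) ≈ -2.78 dB
∠H = 7.84° − 0.12° = 7.72°

Substitute s = j4421:
Numerator: 1000(j4421)^2 + 88000(j4421) + 640000 = -19544601000 + j389048000
Denominator: (j4421)^2 + 1888(j4421) + 888000 = -18657241 + j8346848
|N| = √(19544601000² + 389048000²) ≈ 1.9548e+10, ∠N ≈ 178.86°
|D| = √(18657241² + 8346848²) ≈ 2.0439e+07, ∠D ≈ 155.90°
|H| = 1.9548e+10 / 2.0439e+07 ≈ 956.41
Gain = 20 log₁₀(956.41) ≈ 59.61 dB
∠H = 178.86° − 155.90° = 22.96°

ω = 1: -2.8 dB, 7.7°; ω = 4421: 59.6 dB, 23.0°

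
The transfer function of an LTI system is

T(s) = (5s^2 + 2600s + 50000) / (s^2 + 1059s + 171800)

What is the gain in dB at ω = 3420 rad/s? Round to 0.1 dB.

13.8 dB

Substitute s = j3420:
Numerator: 5(j3420)^2 + 2600(j3420) + 50000 = -58432000 + j8892000
Denominator: (j3420)^2 + 1059(j3420) + 171800 = -11524600 + j3621780
|N| = √(58432000² + 8892000²) ≈ 5.9105e+07, ∠N ≈ 171.35°
|D| = √(11524600² + 3621780²) ≈ 1.208e+07, ∠D ≈ 162.55°
|T| = 5.9105e+07 / 1.208e+07 ≈ 4.8928
Gain = 20 log₁₀(4.8928) ≈ 13.79 dB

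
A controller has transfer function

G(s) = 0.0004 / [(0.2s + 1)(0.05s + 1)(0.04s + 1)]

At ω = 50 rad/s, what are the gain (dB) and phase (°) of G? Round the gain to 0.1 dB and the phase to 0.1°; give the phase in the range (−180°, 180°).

At ω = 50 rad/s:
pole (1 + j50·0.2) = 1 + j10 → |·| ≈ 10.05, ∠ ≈ 84.29°
pole (1 + j50·0.05) = 1 + j2.5 → |·| ≈ 2.6926, ∠ ≈ 68.20°
pole (1 + j50·0.04) = 1 + j2 → |·| ≈ 2.2361, ∠ ≈ 63.43°
|G| = 0.0004 · 1 / (10.05 · 2.6926 · 2.2361) ≈ 6.6104e-06
Gain = 20 log₁₀(6.6104e-06) ≈ -103.60 dB
∠G = (0°) − (84.29° + 68.20° + 63.43°) = -215.92° ≡ 144.08° (principal value)

-103.6 dB, 144.1°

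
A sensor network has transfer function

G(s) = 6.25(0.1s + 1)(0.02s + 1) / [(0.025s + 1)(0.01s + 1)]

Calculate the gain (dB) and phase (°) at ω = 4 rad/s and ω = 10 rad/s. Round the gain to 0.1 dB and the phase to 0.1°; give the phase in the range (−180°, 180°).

ω = 4: 16.5 dB, 18.4°; ω = 10: 18.8 dB, 36.6°

At ω = 4 rad/s:
zero (1 + j4·0.1) = 1 + j0.4 → |·| ≈ 1.077, ∠ ≈ 21.80°
zero (1 + j4·0.02) = 1 + j0.08 → |·| ≈ 1.0032, ∠ ≈ 4.57°
pole (1 + j4·0.025) = 1 + j0.1 → |·| ≈ 1.005, ∠ ≈ 5.71°
pole (1 + j4·0.01) = 1 + j0.04 → |·| ≈ 1.0008, ∠ ≈ 2.29°
|G| = 6.25 · 1.077 · 1.0032 / (1.005 · 1.0008) ≈ 6.7138
Gain = 20 log₁₀(6.7138) ≈ 16.54 dB
∠G = (21.80° + 4.57°) − (5.71° + 2.29°) = 18.37°

At ω = 10 rad/s:
zero (1 + j10·0.1) = 1 + j1 → |·| ≈ 1.4142, ∠ ≈ 45.00°
zero (1 + j10·0.02) = 1 + j0.2 → |·| ≈ 1.0198, ∠ ≈ 11.31°
pole (1 + j10·0.025) = 1 + j0.25 → |·| ≈ 1.0308, ∠ ≈ 14.04°
pole (1 + j10·0.01) = 1 + j0.1 → |·| ≈ 1.005, ∠ ≈ 5.71°
|G| = 6.25 · 1.4142 · 1.0198 / (1.0308 · 1.005) ≈ 8.7009
Gain = 20 log₁₀(8.7009) ≈ 18.79 dB
∠G = (45.00° + 11.31°) − (14.04° + 5.71°) = 36.56°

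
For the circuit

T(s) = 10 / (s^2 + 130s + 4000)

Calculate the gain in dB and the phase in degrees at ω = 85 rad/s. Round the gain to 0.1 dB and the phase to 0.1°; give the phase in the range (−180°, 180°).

Substitute s = j85:
Numerator: 10 = 10 + j0
Denominator: (j85)^2 + 130(j85) + 4000 = -3225 + j11050
|N| = √(10² + 0²) ≈ 10, ∠N ≈ 0.00°
|D| = √(3225² + 11050²) ≈ 11511, ∠D ≈ 106.27°
|T| = 10 / 11511 ≈ 0.00086873
Gain = 20 log₁₀(0.00086873) ≈ -61.22 dB
∠T = 0.00° − 106.27° = -106.27°

-61.2 dB, -106.3°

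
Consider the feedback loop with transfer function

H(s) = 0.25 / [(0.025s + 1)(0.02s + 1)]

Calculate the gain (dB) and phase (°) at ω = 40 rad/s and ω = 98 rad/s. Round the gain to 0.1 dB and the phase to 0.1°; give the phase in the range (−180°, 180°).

At ω = 40 rad/s:
pole (1 + j40·0.025) = 1 + j1 → |·| ≈ 1.4142, ∠ ≈ 45.00°
pole (1 + j40·0.02) = 1 + j0.8 → |·| ≈ 1.2806, ∠ ≈ 38.66°
|H| = 0.25 · 1 / (1.4142 · 1.2806) ≈ 0.13804
Gain = 20 log₁₀(0.13804) ≈ -17.20 dB
∠H = (0°) − (45.00° + 38.66°) = -83.66°

At ω = 98 rad/s:
pole (1 + j98·0.025) = 1 + j2.45 → |·| ≈ 2.6462, ∠ ≈ 67.80°
pole (1 + j98·0.02) = 1 + j1.96 → |·| ≈ 2.2004, ∠ ≈ 62.97°
|H| = 0.25 · 1 / (2.6462 · 2.2004) ≈ 0.042935
Gain = 20 log₁₀(0.042935) ≈ -27.34 dB
∠H = (0°) − (67.80° + 62.97°) = -130.77°

ω = 40: -17.2 dB, -83.7°; ω = 98: -27.3 dB, -130.8°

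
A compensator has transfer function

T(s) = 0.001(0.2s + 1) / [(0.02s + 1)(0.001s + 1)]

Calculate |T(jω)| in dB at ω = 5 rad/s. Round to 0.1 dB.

-57.0 dB

At ω = 5 rad/s:
zero (1 + j5·0.2) = 1 + j1 → |·| ≈ 1.4142, ∠ ≈ 45.00°
pole (1 + j5·0.02) = 1 + j0.1 → |·| ≈ 1.005, ∠ ≈ 5.71°
pole (1 + j5·0.001) = 1 + j0.005 → |·| ≈ 1, ∠ ≈ 0.29°
|T| = 0.001 · 1.4142 / (1.005 · 1) ≈ 0.0014072
Gain = 20 log₁₀(0.0014072) ≈ -57.03 dB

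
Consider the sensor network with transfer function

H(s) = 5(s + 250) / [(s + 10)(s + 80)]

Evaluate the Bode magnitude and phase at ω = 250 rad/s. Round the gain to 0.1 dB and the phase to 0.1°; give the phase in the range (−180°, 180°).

-31.4 dB, -115.0°

At s = jω = j250:
zero (s+250): 250 + j250 → |·| = √(250²+250²) = √125000 ≈ 353.55, ∠ = arctan(250/250) ≈ 45.00°
pole (s+10): 10 + j250 → |·| = √(10²+250²) = √62600 ≈ 250.2, ∠ = arctan(250/10) ≈ 87.71°
pole (s+80): 80 + j250 → |·| = √(80²+250²) = √68900 ≈ 262.49, ∠ = arctan(250/80) ≈ 72.26°
|H| = 5 · 353.55 / 65675 ≈ 0.026917
Gain = 20 log₁₀(0.026917) ≈ -31.40 dB
∠H = 45.00° − 159.97° = -114.97°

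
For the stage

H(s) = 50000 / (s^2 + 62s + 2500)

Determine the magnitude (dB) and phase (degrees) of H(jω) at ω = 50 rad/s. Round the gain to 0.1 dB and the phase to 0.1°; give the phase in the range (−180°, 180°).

At s = jω = j50:
quadratic: (j50)² + 62·j50 + 2500 = 0 + j3100 → |·| ≈ 3100, ∠ ≈ 90.00°
|H| = 50000 / 3100 ≈ 16.129
Gain = 20 log₁₀(16.129) ≈ 24.15 dB
∠H = 0.00° − 90.00° = -90.00°

24.2 dB, -90.0°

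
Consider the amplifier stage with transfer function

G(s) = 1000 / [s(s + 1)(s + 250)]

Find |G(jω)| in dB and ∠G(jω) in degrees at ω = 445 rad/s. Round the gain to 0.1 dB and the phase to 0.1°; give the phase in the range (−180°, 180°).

At s = jω = j445:
pole (s+1): 1 + j445 → |·| = √(1²+445²) = √198026 ≈ 445, ∠ = arctan(445/1) ≈ 89.87°
pole (s+250): 250 + j445 → |·| = √(250²+445²) = √260525 ≈ 510.42, ∠ = arctan(445/250) ≈ 60.67°
pole at origin: |s| = 445, ∠ = 90.00° (in denominator)
|G| = 1000 / 1.0108e+08 ≈ 9.8932e-06
Gain = 20 log₁₀(9.8932e-06) ≈ -100.09 dB
∠G = 0.00° − 240.54° = -240.54° ≡ 119.46° (principal value)

-100.1 dB, 119.5°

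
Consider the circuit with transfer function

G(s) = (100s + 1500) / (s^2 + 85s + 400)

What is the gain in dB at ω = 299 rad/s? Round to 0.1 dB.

-9.8 dB

Substitute s = j299:
Numerator: 100(j299) + 1500 = 1500 + j29900
Denominator: (j299)^2 + 85(j299) + 400 = -89001 + j25415
|N| = √(1500² + 29900²) ≈ 29938, ∠N ≈ 87.13°
|D| = √(89001² + 25415²) ≈ 92559, ∠D ≈ 164.06°
|G| = 29938 / 92559 ≈ 0.32345
Gain = 20 log₁₀(0.32345) ≈ -9.80 dB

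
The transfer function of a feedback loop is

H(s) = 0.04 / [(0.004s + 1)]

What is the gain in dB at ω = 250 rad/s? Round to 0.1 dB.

At ω = 250 rad/s:
pole (1 + j250·0.004) = 1 + j1 → |·| ≈ 1.4142, ∠ ≈ 45.00°
|H| = 0.04 · 1 / (1.4142) ≈ 0.028285
Gain = 20 log₁₀(0.028285) ≈ -30.97 dB

-31.0 dB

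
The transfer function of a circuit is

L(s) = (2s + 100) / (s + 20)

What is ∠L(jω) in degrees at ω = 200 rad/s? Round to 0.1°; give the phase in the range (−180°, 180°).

-8.3°

Substitute s = j200:
Numerator: 2(j200) + 100 = 100 + j400
Denominator: (j200) + 20 = 20 + j200
|N| = √(100² + 400²) ≈ 412.31, ∠N ≈ 75.96°
|D| = √(20² + 200²) ≈ 201, ∠D ≈ 84.29°
∠L = 75.96° − 84.29° = -8.33°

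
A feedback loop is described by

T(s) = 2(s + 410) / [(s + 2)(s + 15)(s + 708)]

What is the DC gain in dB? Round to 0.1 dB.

-28.3 dB

T(0) = 2·410 / (2·15·708) ≈ 0.038606
20 log₁₀(0.038606) ≈ -28.27 dB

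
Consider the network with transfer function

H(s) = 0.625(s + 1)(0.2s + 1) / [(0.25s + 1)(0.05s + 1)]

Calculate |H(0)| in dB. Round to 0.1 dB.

H(0) = 0.625 · 1 / 1 = 0.625
20 log₁₀(0.625) ≈ -4.08 dB

-4.1 dB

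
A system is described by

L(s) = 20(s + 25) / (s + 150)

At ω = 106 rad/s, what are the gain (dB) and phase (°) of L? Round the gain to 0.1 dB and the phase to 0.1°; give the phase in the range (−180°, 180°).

21.5 dB, 41.5°

At s = jω = j106:
zero (s+25): 25 + j106 → |·| = √(25²+106²) = √11861 ≈ 108.91, ∠ = arctan(106/25) ≈ 76.73°
pole (s+150): 150 + j106 → |·| = √(150²+106²) = √33736 ≈ 183.67, ∠ = arctan(106/150) ≈ 35.25°
|L| = 20 · 108.91 / 183.67 ≈ 11.859
Gain = 20 log₁₀(11.859) ≈ 21.48 dB
∠L = 76.73° − 35.25° = 41.48°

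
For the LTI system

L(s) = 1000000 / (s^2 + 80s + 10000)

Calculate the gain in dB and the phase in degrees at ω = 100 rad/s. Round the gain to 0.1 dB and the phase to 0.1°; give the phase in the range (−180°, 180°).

At s = jω = j100:
quadratic: (j100)² + 80·j100 + 10000 = 0 + j8000 → |·| ≈ 8000, ∠ ≈ 90.00°
|L| = 1000000 / 8000 ≈ 125
Gain = 20 log₁₀(125) ≈ 41.94 dB
∠L = 0.00° − 90.00° = -90.00°

41.9 dB, -90.0°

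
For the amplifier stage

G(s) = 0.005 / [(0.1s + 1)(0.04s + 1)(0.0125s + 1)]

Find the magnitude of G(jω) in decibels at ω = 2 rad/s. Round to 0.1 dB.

At ω = 2 rad/s:
pole (1 + j2·0.1) = 1 + j0.2 → |·| ≈ 1.0198, ∠ ≈ 11.31°
pole (1 + j2·0.04) = 1 + j0.08 → |·| ≈ 1.0032, ∠ ≈ 4.57°
pole (1 + j2·0.0125) = 1 + j0.025 → |·| ≈ 1.0003, ∠ ≈ 1.43°
|G| = 0.005 · 1 / (1.0198 · 1.0032 · 1.0003) ≈ 0.0048858
Gain = 20 log₁₀(0.0048858) ≈ -46.22 dB

-46.2 dB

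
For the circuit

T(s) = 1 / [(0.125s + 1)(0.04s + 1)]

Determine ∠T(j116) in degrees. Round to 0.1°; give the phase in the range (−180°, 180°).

At ω = 116 rad/s:
pole (1 + j116·0.125) = 1 + j14.5 → |·| ≈ 14.534, ∠ ≈ 86.05°
pole (1 + j116·0.04) = 1 + j4.64 → |·| ≈ 4.7465, ∠ ≈ 77.84°
∠T = (0°) − (86.05° + 77.84°) = -163.89°

-163.9°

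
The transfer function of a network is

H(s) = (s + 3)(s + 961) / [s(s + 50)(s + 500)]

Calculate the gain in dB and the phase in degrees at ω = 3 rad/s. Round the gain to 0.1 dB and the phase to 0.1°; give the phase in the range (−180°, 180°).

-25.3 dB, -48.6°

At s = jω = j3:
zero (s+3): 3 + j3 → |·| = √(3²+3²) = √18 ≈ 4.2426, ∠ = arctan(3/3) ≈ 45.00°
zero (s+961): 961 + j3 → |·| = √(961²+3²) = √923530 ≈ 961, ∠ = arctan(3/961) ≈ 0.18°
pole (s+50): 50 + j3 → |·| = √(50²+3²) = √2509 ≈ 50.09, ∠ = arctan(3/50) ≈ 3.43°
pole (s+500): 500 + j3 → |·| = √(500²+3²) = √250009 ≈ 500.01, ∠ = arctan(3/500) ≈ 0.34°
pole at origin: |s| = 3, ∠ = 90.00° (in denominator)
|H| = 1 · 4077.1 / 75137 ≈ 0.054262
Gain = 20 log₁₀(0.054262) ≈ -25.31 dB
∠H = 45.18° − 93.77° = -48.59°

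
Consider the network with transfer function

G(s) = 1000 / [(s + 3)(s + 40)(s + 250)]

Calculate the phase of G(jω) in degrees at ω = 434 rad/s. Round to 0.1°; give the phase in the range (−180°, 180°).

125.6°

At s = jω = j434:
pole (s+3): 3 + j434 → |·| = √(3²+434²) = √188365 ≈ 434.01, ∠ = arctan(434/3) ≈ 89.60°
pole (s+40): 40 + j434 → |·| = √(40²+434²) = √189956 ≈ 435.84, ∠ = arctan(434/40) ≈ 84.73°
pole (s+250): 250 + j434 → |·| = √(250²+434²) = √250856 ≈ 500.86, ∠ = arctan(434/250) ≈ 60.06°
∠G = 0.00° − 234.39° = -234.39° ≡ 125.61° (principal value)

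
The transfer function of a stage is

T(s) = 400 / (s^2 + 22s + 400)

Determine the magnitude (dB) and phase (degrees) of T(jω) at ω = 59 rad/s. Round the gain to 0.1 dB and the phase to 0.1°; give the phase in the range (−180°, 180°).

-18.4 dB, -157.2°

At s = jω = j59:
quadratic: (j59)² + 22·j59 + 400 = -3081 + j1298 → |·| ≈ 3343.3, ∠ ≈ 157.15°
|T| = 400 / 3343.3 ≈ 0.11964
Gain = 20 log₁₀(0.11964) ≈ -18.44 dB
∠T = 0.00° − 157.15° = -157.15°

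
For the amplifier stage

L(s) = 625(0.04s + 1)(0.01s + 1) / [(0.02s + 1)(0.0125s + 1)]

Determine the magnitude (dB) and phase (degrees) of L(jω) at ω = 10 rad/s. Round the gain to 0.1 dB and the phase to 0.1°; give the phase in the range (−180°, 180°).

At ω = 10 rad/s:
zero (1 + j10·0.04) = 1 + j0.4 → |·| ≈ 1.077, ∠ ≈ 21.80°
zero (1 + j10·0.01) = 1 + j0.1 → |·| ≈ 1.005, ∠ ≈ 5.71°
pole (1 + j10·0.02) = 1 + j0.2 → |·| ≈ 1.0198, ∠ ≈ 11.31°
pole (1 + j10·0.0125) = 1 + j0.125 → |·| ≈ 1.0078, ∠ ≈ 7.13°
|L| = 625 · 1.077 · 1.005 / (1.0198 · 1.0078) ≈ 658.22
Gain = 20 log₁₀(658.22) ≈ 56.37 dB
∠L = (21.80° + 5.71°) − (11.31° + 7.13°) = 9.07°

56.4 dB, 9.1°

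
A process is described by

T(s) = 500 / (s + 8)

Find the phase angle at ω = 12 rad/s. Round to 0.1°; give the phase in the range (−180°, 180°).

At s = jω = j12:
pole (s+8): 8 + j12 → |·| = √(8²+12²) = √208 ≈ 14.422, ∠ = arctan(12/8) ≈ 56.31°
∠T = 0.00° − 56.31° = -56.31°

-56.3°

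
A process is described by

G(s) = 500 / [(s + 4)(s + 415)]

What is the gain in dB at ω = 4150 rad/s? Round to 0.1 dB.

-90.8 dB

At s = jω = j4150:
pole (s+4): 4 + j4150 → |·| = √(4²+4150²) = √17222516 ≈ 4150, ∠ = arctan(4150/4) ≈ 89.94°
pole (s+415): 415 + j4150 → |·| = √(415²+4150²) = √17394725 ≈ 4170.7, ∠ = arctan(4150/415) ≈ 84.29°
|G| = 500 / 1.7308e+07 ≈ 2.8888e-05
Gain = 20 log₁₀(2.8888e-05) ≈ -90.79 dB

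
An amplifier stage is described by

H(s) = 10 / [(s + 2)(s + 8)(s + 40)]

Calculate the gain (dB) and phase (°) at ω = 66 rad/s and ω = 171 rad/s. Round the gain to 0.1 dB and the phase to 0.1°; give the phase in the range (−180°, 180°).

ω = 66: -90.6 dB, 129.9°; ω = 171: -114.2 dB, 106.5°

At s = jω = j66:
pole (s+2): 2 + j66 → |·| = √(2²+66²) = √4360 ≈ 66.03, ∠ = arctan(66/2) ≈ 88.26°
pole (s+8): 8 + j66 → |·| = √(8²+66²) = √4420 ≈ 66.483, ∠ = arctan(66/8) ≈ 83.09°
pole (s+40): 40 + j66 → |·| = √(40²+66²) = √5956 ≈ 77.175, ∠ = arctan(66/40) ≈ 58.78°
|H| = 10 / 3.3879e+05 ≈ 2.9517e-05
Gain = 20 log₁₀(2.9517e-05) ≈ -90.60 dB
∠H = 0.00° − 230.13° = -230.13° ≡ 129.87° (principal value)

At s = jω = j171:
pole (s+2): 2 + j171 → |·| = √(2²+171²) = √29245 ≈ 171.01, ∠ = arctan(171/2) ≈ 89.33°
pole (s+8): 8 + j171 → |·| = √(8²+171²) = √29305 ≈ 171.19, ∠ = arctan(171/8) ≈ 87.32°
pole (s+40): 40 + j171 → |·| = √(40²+171²) = √30841 ≈ 175.62, ∠ = arctan(171/40) ≈ 76.83°
|H| = 10 / 5.1413e+06 ≈ 1.945e-06
Gain = 20 log₁₀(1.945e-06) ≈ -114.22 dB
∠H = 0.00° − 253.48° = -253.48° ≡ 106.52° (principal value)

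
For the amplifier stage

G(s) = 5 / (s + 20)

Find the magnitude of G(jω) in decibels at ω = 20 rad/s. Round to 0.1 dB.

-15.1 dB

Substitute s = j20:
Numerator: 5 = 5 + j0
Denominator: (j20) + 20 = 20 + j20
|N| = √(5² + 0²) ≈ 5, ∠N ≈ 0.00°
|D| = √(20² + 20²) ≈ 28.284, ∠D ≈ 45.00°
|G| = 5 / 28.284 ≈ 0.17678
Gain = 20 log₁₀(0.17678) ≈ -15.05 dB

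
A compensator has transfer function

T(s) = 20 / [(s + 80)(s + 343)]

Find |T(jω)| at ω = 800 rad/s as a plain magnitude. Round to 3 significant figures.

2.86e-05

At s = jω = j800:
pole (s+80): 80 + j800 → |·| = √(80²+800²) = √646400 ≈ 803.99, ∠ = arctan(800/80) ≈ 84.29°
pole (s+343): 343 + j800 → |·| = √(343²+800²) = √757649 ≈ 870.43, ∠ = arctan(800/343) ≈ 66.79°
|T| = 20 / 6.9982e+05 ≈ 2.8579e-05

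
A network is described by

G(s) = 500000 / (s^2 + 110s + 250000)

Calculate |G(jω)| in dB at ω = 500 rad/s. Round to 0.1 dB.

At s = jω = j500:
quadratic: (j500)² + 110·j500 + 250000 = 0 + j55000 → |·| ≈ 55000, ∠ ≈ 90.00°
|G| = 500000 / 55000 ≈ 9.0909
Gain = 20 log₁₀(9.0909) ≈ 19.17 dB

19.2 dB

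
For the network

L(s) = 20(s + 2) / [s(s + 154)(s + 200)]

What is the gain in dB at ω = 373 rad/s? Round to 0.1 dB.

-78.6 dB

At s = jω = j373:
zero (s+2): 2 + j373 → |·| = √(2²+373²) = √139133 ≈ 373.01, ∠ = arctan(373/2) ≈ 89.69°
pole (s+154): 154 + j373 → |·| = √(154²+373²) = √162845 ≈ 403.54, ∠ = arctan(373/154) ≈ 67.57°
pole (s+200): 200 + j373 → |·| = √(200²+373²) = √179129 ≈ 423.24, ∠ = arctan(373/200) ≈ 61.80°
pole at origin: |s| = 373, ∠ = 90.00° (in denominator)
|L| = 20 · 373.01 / 6.3706e+07 ≈ 0.0001171
Gain = 20 log₁₀(0.0001171) ≈ -78.63 dB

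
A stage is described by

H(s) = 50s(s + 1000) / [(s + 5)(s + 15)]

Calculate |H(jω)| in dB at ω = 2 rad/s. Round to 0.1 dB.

At s = jω = j2:
zero (s+1000): 1000 + j2 → |·| = √(1000²+2²) = √1000004 ≈ 1000, ∠ = arctan(2/1000) ≈ 0.11°
zero at origin: s = j2 → |·| = 2, ∠ = 90.00°
pole (s+5): 5 + j2 → |·| = √(5²+2²) = √29 ≈ 5.3852, ∠ = arctan(2/5) ≈ 21.80°
pole (s+15): 15 + j2 → |·| = √(15²+2²) = √229 ≈ 15.133, ∠ = arctan(2/15) ≈ 7.59°
|H| = 50 · 2000 / 81.494 ≈ 1227.1
Gain = 20 log₁₀(1227.1) ≈ 61.78 dB

61.8 dB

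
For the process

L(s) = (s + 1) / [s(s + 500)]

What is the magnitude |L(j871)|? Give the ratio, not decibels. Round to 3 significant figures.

0.000996

At s = jω = j871:
zero (s+1): 1 + j871 → |·| = √(1²+871²) = √758642 ≈ 871, ∠ = arctan(871/1) ≈ 89.93°
pole (s+500): 500 + j871 → |·| = √(500²+871²) = √1008641 ≈ 1004.3, ∠ = arctan(871/500) ≈ 60.14°
pole at origin: |s| = 871, ∠ = 90.00° (in denominator)
|L| = 1 · 871 / 8.7475e+05 ≈ 0.00099571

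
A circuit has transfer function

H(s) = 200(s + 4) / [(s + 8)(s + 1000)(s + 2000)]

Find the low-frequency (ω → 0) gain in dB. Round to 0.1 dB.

-86.0 dB

H(0) = 200·4 / (8·1000·2000) = 5e-05
20 log₁₀(5e-05) ≈ -86.02 dB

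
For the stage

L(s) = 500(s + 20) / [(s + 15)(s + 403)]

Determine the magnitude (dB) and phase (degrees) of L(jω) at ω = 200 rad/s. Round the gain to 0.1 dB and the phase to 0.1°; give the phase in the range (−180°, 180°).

At s = jω = j200:
zero (s+20): 20 + j200 → |·| = √(20²+200²) = √40400 ≈ 201, ∠ = arctan(200/20) ≈ 84.29°
pole (s+15): 15 + j200 → |·| = √(15²+200²) = √40225 ≈ 200.56, ∠ = arctan(200/15) ≈ 85.71°
pole (s+403): 403 + j200 → |·| = √(403²+200²) = √202409 ≈ 449.9, ∠ = arctan(200/403) ≈ 26.39°
|L| = 500 · 201 / 90232 ≈ 1.1138
Gain = 20 log₁₀(1.1138) ≈ 0.94 dB
∠L = 84.29° − 112.10° = -27.81°

0.9 dB, -27.8°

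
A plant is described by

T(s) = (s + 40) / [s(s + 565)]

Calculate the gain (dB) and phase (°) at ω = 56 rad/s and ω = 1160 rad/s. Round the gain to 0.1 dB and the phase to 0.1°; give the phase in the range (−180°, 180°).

At s = jω = j56:
zero (s+40): 40 + j56 → |·| = √(40²+56²) = √4736 ≈ 68.819, ∠ = arctan(56/40) ≈ 54.46°
pole (s+565): 565 + j56 → |·| = √(565²+56²) = √322361 ≈ 567.77, ∠ = arctan(56/565) ≈ 5.66°
pole at origin: |s| = 56, ∠ = 90.00° (in denominator)
|T| = 1 · 68.819 / 31795 ≈ 0.0021645
Gain = 20 log₁₀(0.0021645) ≈ -53.29 dB
∠T = 54.46° − 95.66° = -41.20°

At s = jω = j1160:
zero (s+40): 40 + j1160 → |·| = √(40²+1160²) = √1347200 ≈ 1160.7, ∠ = arctan(1160/40) ≈ 88.03°
pole (s+565): 565 + j1160 → |·| = √(565²+1160²) = √1664825 ≈ 1290.3, ∠ = arctan(1160/565) ≈ 64.03°
pole at origin: |s| = 1160, ∠ = 90.00° (in denominator)
|T| = 1 · 1160.7 / 1.4967e+06 ≈ 0.00077551
Gain = 20 log₁₀(0.00077551) ≈ -62.21 dB
∠T = 88.03° − 154.03° = -66.00°

ω = 56: -53.3 dB, -41.2°; ω = 1160: -62.2 dB, -66.0°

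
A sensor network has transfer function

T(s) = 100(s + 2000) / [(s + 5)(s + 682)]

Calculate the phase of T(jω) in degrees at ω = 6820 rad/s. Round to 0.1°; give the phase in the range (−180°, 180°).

At s = jω = j6820:
zero (s+2000): 2000 + j6820 → |·| = √(2000²+6820²) = √50512400 ≈ 7107.2, ∠ = arctan(6820/2000) ≈ 73.66°
pole (s+5): 5 + j6820 → |·| = √(5²+6820²) = √46512425 ≈ 6820, ∠ = arctan(6820/5) ≈ 89.96°
pole (s+682): 682 + j6820 → |·| = √(682²+6820²) = √46977524 ≈ 6854, ∠ = arctan(6820/682) ≈ 84.29°
∠T = 73.66° − 174.25° = -100.59°

-100.6°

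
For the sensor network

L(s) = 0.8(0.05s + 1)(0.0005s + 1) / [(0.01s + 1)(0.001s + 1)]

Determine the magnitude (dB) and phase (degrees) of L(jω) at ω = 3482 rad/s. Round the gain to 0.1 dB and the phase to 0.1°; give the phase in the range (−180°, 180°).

6.9 dB, -12.5°

At ω = 3482 rad/s:
zero (1 + j3482·0.05) = 1 + j174.1 → |·| ≈ 174.1, ∠ ≈ 89.67°
zero (1 + j3482·0.0005) = 1 + j1.741 → |·| ≈ 2.0078, ∠ ≈ 60.13°
pole (1 + j3482·0.01) = 1 + j34.82 → |·| ≈ 34.834, ∠ ≈ 88.35°
pole (1 + j3482·0.001) = 1 + j3.482 → |·| ≈ 3.6228, ∠ ≈ 73.98°
|L| = 0.8 · 174.1 · 2.0078 / (34.834 · 3.6228) ≈ 2.216
Gain = 20 log₁₀(2.216) ≈ 6.91 dB
∠L = (89.67° + 60.13°) − (88.35° + 73.98°) = -12.53°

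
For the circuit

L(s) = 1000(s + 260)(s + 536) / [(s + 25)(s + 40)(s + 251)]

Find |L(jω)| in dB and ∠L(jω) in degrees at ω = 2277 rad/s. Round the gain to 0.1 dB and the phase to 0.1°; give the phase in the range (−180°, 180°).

-6.9 dB, -101.8°

At s = jω = j2277:
zero (s+260): 260 + j2277 → |·| = √(260²+2277²) = √5252329 ≈ 2291.8, ∠ = arctan(2277/260) ≈ 83.49°
zero (s+536): 536 + j2277 → |·| = √(536²+2277²) = √5472025 ≈ 2339.2, ∠ = arctan(2277/536) ≈ 76.75°
pole (s+25): 25 + j2277 → |·| = √(25²+2277²) = √5185354 ≈ 2277.1, ∠ = arctan(2277/25) ≈ 89.37°
pole (s+40): 40 + j2277 → |·| = √(40²+2277²) = √5186329 ≈ 2277.4, ∠ = arctan(2277/40) ≈ 88.99°
pole (s+251): 251 + j2277 → |·| = √(251²+2277²) = √5247730 ≈ 2290.8, ∠ = arctan(2277/251) ≈ 83.71°
|L| = 1000 · 5.361e+06 / 1.188e+10 ≈ 0.45126
Gain = 20 log₁₀(0.45126) ≈ -6.91 dB
∠L = 160.24° − 262.07° = -101.83°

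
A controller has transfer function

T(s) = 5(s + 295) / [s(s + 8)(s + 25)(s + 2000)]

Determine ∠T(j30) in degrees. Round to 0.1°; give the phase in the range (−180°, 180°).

At s = jω = j30:
zero (s+295): 295 + j30 → |·| = √(295²+30²) = √87925 ≈ 296.52, ∠ = arctan(30/295) ≈ 5.81°
pole (s+8): 8 + j30 → |·| = √(8²+30²) = √964 ≈ 31.048, ∠ = arctan(30/8) ≈ 75.07°
pole (s+25): 25 + j30 → |·| = √(25²+30²) = √1525 ≈ 39.051, ∠ = arctan(30/25) ≈ 50.19°
pole (s+2000): 2000 + j30 → |·| = √(2000²+30²) = √4000900 ≈ 2000.2, ∠ = arctan(30/2000) ≈ 0.86°
pole at origin: |s| = 30, ∠ = 90.00° (in denominator)
∠T = 5.81° − 216.12° = -210.31° ≡ 149.69° (principal value)

149.7°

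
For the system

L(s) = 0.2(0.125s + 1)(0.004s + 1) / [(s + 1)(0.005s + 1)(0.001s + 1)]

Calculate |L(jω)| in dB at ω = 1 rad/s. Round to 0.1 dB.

At ω = 1 rad/s:
zero (1 + j1·0.125) = 1 + j0.125 → |·| ≈ 1.0078, ∠ ≈ 7.13°
zero (1 + j1·0.004) = 1 + j0.004 → |·| ≈ 1, ∠ ≈ 0.23°
pole (1 + j1·1) = 1 + j1 → |·| ≈ 1.4142, ∠ ≈ 45.00°
pole (1 + j1·0.005) = 1 + j0.005 → |·| ≈ 1, ∠ ≈ 0.29°
pole (1 + j1·0.001) = 1 + j0.001 → |·| ≈ 1, ∠ ≈ 0.06°
|L| = 0.2 · 1.0078 · 1 / (1.4142 · 1 · 1) ≈ 0.14253
Gain = 20 log₁₀(0.14253) ≈ -16.92 dB

-16.9 dB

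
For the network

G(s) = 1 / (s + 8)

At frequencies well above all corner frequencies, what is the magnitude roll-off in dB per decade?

-20 dB/decade

Each pole contributes −20 dB/decade at high frequency; each zero contributes +20 dB/decade.
Net: 0 zero(s) − 1 pole(s) → -20 dB/decade.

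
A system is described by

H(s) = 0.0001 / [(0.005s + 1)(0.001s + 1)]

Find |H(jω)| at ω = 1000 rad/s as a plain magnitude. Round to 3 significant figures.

At ω = 1000 rad/s:
pole (1 + j1000·0.005) = 1 + j5 → |·| ≈ 5.099, ∠ ≈ 78.69°
pole (1 + j1000·0.001) = 1 + j1 → |·| ≈ 1.4142, ∠ ≈ 45.00°
|H| = 0.0001 · 1 / (5.099 · 1.4142) ≈ 1.3868e-05

1.39e-05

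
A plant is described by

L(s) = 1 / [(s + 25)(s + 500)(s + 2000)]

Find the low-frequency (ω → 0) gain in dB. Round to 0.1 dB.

L(0) = 1 / (25·500·2000) = 4e-08
20 log₁₀(4e-08) ≈ -147.96 dB

-148.0 dB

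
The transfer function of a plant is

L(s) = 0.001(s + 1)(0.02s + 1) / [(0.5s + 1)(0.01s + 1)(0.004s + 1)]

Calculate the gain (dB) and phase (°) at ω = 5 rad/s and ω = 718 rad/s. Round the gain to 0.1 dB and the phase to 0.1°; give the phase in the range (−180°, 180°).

ω = 5: -54.4 dB, 12.2°; ω = 718: -57.7 dB, -66.8°

At ω = 5 rad/s:
zero (1 + j5·1) = 1 + j5 → |·| ≈ 5.099, ∠ ≈ 78.69°
zero (1 + j5·0.02) = 1 + j0.1 → |·| ≈ 1.005, ∠ ≈ 5.71°
pole (1 + j5·0.5) = 1 + j2.5 → |·| ≈ 2.6926, ∠ ≈ 68.20°
pole (1 + j5·0.01) = 1 + j0.05 → |·| ≈ 1.0012, ∠ ≈ 2.86°
pole (1 + j5·0.004) = 1 + j0.02 → |·| ≈ 1.0002, ∠ ≈ 1.15°
|L| = 0.001 · 5.099 · 1.005 / (2.6926 · 1.0012 · 1.0002) ≈ 0.0019005
Gain = 20 log₁₀(0.0019005) ≈ -54.42 dB
∠L = (78.69° + 5.71°) − (68.20° + 2.86° + 1.15°) = 12.19°

At ω = 718 rad/s:
zero (1 + j718·1) = 1 + j718 → |·| ≈ 718, ∠ ≈ 89.92°
zero (1 + j718·0.02) = 1 + j14.36 → |·| ≈ 14.395, ∠ ≈ 86.02°
pole (1 + j718·0.5) = 1 + j359 → |·| ≈ 359, ∠ ≈ 89.84°
pole (1 + j718·0.01) = 1 + j7.18 → |·| ≈ 7.2493, ∠ ≈ 82.07°
pole (1 + j718·0.004) = 1 + j2.872 → |·| ≈ 3.0411, ∠ ≈ 70.80°
|L| = 0.001 · 718 · 14.395 / (359 · 7.2493 · 3.0411) ≈ 0.0013059
Gain = 20 log₁₀(0.0013059) ≈ -57.68 dB
∠L = (89.92° + 86.02°) − (89.84° + 82.07° + 70.80°) = -66.77°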